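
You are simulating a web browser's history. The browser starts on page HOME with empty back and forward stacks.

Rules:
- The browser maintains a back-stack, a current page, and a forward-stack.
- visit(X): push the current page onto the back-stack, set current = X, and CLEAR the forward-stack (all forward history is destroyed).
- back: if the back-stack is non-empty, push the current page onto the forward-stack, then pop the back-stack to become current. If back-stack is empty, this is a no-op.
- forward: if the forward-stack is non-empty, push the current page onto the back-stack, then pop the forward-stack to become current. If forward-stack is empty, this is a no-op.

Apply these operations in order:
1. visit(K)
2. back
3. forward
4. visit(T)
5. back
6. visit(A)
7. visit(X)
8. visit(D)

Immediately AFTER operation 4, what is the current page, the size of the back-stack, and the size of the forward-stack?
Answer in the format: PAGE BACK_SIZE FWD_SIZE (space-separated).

After 1 (visit(K)): cur=K back=1 fwd=0
After 2 (back): cur=HOME back=0 fwd=1
After 3 (forward): cur=K back=1 fwd=0
After 4 (visit(T)): cur=T back=2 fwd=0

T 2 0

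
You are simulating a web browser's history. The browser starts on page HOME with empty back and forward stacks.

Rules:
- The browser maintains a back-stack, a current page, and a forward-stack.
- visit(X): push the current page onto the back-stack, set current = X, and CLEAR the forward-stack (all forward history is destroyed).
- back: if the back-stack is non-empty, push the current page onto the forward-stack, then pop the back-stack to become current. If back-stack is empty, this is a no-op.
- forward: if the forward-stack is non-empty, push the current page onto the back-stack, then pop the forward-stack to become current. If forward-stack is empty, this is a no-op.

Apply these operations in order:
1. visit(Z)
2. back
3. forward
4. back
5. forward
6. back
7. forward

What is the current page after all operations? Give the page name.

After 1 (visit(Z)): cur=Z back=1 fwd=0
After 2 (back): cur=HOME back=0 fwd=1
After 3 (forward): cur=Z back=1 fwd=0
After 4 (back): cur=HOME back=0 fwd=1
After 5 (forward): cur=Z back=1 fwd=0
After 6 (back): cur=HOME back=0 fwd=1
After 7 (forward): cur=Z back=1 fwd=0

Answer: Z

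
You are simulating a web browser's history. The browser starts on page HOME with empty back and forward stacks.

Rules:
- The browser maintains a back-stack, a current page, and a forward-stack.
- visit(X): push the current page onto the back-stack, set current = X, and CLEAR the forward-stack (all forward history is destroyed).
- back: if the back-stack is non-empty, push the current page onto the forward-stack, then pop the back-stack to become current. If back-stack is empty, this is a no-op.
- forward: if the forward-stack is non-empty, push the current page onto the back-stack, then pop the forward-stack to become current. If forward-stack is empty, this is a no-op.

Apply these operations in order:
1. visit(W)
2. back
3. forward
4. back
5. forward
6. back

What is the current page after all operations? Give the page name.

Answer: HOME

Derivation:
After 1 (visit(W)): cur=W back=1 fwd=0
After 2 (back): cur=HOME back=0 fwd=1
After 3 (forward): cur=W back=1 fwd=0
After 4 (back): cur=HOME back=0 fwd=1
After 5 (forward): cur=W back=1 fwd=0
After 6 (back): cur=HOME back=0 fwd=1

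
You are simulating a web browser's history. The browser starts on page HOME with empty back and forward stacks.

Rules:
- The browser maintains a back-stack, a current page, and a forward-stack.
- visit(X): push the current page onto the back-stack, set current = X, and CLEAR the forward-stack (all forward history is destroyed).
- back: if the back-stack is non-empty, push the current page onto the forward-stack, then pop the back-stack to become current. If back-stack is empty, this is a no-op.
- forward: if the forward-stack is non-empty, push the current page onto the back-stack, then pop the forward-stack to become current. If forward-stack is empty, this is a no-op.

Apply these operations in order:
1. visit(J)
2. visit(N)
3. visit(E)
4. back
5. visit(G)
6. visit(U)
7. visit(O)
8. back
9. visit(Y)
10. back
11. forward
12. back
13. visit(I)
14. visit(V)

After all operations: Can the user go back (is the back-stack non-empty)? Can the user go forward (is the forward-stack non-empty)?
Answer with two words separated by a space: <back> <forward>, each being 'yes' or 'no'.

Answer: yes no

Derivation:
After 1 (visit(J)): cur=J back=1 fwd=0
After 2 (visit(N)): cur=N back=2 fwd=0
After 3 (visit(E)): cur=E back=3 fwd=0
After 4 (back): cur=N back=2 fwd=1
After 5 (visit(G)): cur=G back=3 fwd=0
After 6 (visit(U)): cur=U back=4 fwd=0
After 7 (visit(O)): cur=O back=5 fwd=0
After 8 (back): cur=U back=4 fwd=1
After 9 (visit(Y)): cur=Y back=5 fwd=0
After 10 (back): cur=U back=4 fwd=1
After 11 (forward): cur=Y back=5 fwd=0
After 12 (back): cur=U back=4 fwd=1
After 13 (visit(I)): cur=I back=5 fwd=0
After 14 (visit(V)): cur=V back=6 fwd=0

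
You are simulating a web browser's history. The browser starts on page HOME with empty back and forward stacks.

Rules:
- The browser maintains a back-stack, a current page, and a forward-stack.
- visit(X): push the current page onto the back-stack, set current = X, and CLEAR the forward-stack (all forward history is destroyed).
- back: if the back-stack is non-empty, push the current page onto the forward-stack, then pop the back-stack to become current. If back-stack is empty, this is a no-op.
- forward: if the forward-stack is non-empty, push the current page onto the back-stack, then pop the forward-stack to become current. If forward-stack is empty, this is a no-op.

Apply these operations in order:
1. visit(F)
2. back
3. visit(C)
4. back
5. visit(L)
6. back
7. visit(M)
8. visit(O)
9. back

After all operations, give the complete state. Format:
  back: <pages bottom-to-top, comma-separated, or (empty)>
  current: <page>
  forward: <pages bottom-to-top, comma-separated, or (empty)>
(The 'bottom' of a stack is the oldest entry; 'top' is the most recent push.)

After 1 (visit(F)): cur=F back=1 fwd=0
After 2 (back): cur=HOME back=0 fwd=1
After 3 (visit(C)): cur=C back=1 fwd=0
After 4 (back): cur=HOME back=0 fwd=1
After 5 (visit(L)): cur=L back=1 fwd=0
After 6 (back): cur=HOME back=0 fwd=1
After 7 (visit(M)): cur=M back=1 fwd=0
After 8 (visit(O)): cur=O back=2 fwd=0
After 9 (back): cur=M back=1 fwd=1

Answer: back: HOME
current: M
forward: O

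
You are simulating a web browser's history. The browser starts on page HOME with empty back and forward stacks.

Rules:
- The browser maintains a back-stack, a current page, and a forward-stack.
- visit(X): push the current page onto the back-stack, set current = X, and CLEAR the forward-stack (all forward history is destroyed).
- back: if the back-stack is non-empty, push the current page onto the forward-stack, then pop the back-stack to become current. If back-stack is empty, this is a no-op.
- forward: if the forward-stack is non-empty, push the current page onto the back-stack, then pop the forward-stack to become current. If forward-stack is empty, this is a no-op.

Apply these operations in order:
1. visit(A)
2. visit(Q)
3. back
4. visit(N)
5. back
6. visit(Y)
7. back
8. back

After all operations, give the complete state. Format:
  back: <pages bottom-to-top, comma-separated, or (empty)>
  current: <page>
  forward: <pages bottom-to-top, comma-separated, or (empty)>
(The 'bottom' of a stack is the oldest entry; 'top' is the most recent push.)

Answer: back: (empty)
current: HOME
forward: Y,A

Derivation:
After 1 (visit(A)): cur=A back=1 fwd=0
After 2 (visit(Q)): cur=Q back=2 fwd=0
After 3 (back): cur=A back=1 fwd=1
After 4 (visit(N)): cur=N back=2 fwd=0
After 5 (back): cur=A back=1 fwd=1
After 6 (visit(Y)): cur=Y back=2 fwd=0
After 7 (back): cur=A back=1 fwd=1
After 8 (back): cur=HOME back=0 fwd=2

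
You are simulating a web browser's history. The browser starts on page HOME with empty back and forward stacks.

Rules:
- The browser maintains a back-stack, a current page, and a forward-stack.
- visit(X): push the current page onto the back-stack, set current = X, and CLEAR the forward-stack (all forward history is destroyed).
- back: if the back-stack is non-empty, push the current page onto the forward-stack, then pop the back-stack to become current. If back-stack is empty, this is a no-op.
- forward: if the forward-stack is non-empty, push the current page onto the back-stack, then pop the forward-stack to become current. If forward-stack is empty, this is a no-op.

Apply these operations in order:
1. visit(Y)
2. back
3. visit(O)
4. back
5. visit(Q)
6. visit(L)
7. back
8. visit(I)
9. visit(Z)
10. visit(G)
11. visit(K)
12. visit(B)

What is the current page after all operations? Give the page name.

Answer: B

Derivation:
After 1 (visit(Y)): cur=Y back=1 fwd=0
After 2 (back): cur=HOME back=0 fwd=1
After 3 (visit(O)): cur=O back=1 fwd=0
After 4 (back): cur=HOME back=0 fwd=1
After 5 (visit(Q)): cur=Q back=1 fwd=0
After 6 (visit(L)): cur=L back=2 fwd=0
After 7 (back): cur=Q back=1 fwd=1
After 8 (visit(I)): cur=I back=2 fwd=0
After 9 (visit(Z)): cur=Z back=3 fwd=0
After 10 (visit(G)): cur=G back=4 fwd=0
After 11 (visit(K)): cur=K back=5 fwd=0
After 12 (visit(B)): cur=B back=6 fwd=0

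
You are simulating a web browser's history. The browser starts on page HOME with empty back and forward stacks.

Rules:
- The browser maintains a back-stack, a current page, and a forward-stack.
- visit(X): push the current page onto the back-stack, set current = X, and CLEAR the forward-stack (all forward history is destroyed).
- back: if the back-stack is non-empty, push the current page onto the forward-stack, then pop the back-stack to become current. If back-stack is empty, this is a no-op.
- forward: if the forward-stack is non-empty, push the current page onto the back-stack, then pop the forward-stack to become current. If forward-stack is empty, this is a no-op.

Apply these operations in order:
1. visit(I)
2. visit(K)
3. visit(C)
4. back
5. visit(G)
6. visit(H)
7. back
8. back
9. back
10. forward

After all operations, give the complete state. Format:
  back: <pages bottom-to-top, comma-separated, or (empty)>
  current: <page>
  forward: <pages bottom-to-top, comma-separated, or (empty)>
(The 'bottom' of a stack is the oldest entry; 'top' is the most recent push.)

After 1 (visit(I)): cur=I back=1 fwd=0
After 2 (visit(K)): cur=K back=2 fwd=0
After 3 (visit(C)): cur=C back=3 fwd=0
After 4 (back): cur=K back=2 fwd=1
After 5 (visit(G)): cur=G back=3 fwd=0
After 6 (visit(H)): cur=H back=4 fwd=0
After 7 (back): cur=G back=3 fwd=1
After 8 (back): cur=K back=2 fwd=2
After 9 (back): cur=I back=1 fwd=3
After 10 (forward): cur=K back=2 fwd=2

Answer: back: HOME,I
current: K
forward: H,G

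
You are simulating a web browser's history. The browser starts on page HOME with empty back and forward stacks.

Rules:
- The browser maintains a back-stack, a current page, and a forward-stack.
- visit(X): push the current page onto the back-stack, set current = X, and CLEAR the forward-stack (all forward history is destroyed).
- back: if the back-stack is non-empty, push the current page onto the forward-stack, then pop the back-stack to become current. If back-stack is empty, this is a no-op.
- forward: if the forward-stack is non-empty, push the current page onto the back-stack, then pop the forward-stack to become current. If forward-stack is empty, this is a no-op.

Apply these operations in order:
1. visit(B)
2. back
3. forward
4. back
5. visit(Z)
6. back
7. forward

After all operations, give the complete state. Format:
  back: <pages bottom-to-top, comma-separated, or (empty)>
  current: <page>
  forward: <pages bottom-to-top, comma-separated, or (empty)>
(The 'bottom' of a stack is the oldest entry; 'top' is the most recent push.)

Answer: back: HOME
current: Z
forward: (empty)

Derivation:
After 1 (visit(B)): cur=B back=1 fwd=0
After 2 (back): cur=HOME back=0 fwd=1
After 3 (forward): cur=B back=1 fwd=0
After 4 (back): cur=HOME back=0 fwd=1
After 5 (visit(Z)): cur=Z back=1 fwd=0
After 6 (back): cur=HOME back=0 fwd=1
After 7 (forward): cur=Z back=1 fwd=0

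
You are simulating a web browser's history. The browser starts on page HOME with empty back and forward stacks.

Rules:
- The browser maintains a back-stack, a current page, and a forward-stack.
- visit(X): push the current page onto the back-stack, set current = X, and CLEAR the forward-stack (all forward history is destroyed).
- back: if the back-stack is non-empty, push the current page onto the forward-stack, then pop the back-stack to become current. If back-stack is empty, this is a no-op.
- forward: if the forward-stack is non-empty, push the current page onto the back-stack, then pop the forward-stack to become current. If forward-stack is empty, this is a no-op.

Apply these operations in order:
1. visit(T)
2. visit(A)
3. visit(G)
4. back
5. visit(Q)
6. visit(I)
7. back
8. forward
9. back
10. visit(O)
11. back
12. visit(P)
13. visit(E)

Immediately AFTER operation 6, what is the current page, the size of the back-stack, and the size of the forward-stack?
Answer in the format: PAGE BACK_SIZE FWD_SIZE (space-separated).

After 1 (visit(T)): cur=T back=1 fwd=0
After 2 (visit(A)): cur=A back=2 fwd=0
After 3 (visit(G)): cur=G back=3 fwd=0
After 4 (back): cur=A back=2 fwd=1
After 5 (visit(Q)): cur=Q back=3 fwd=0
After 6 (visit(I)): cur=I back=4 fwd=0

I 4 0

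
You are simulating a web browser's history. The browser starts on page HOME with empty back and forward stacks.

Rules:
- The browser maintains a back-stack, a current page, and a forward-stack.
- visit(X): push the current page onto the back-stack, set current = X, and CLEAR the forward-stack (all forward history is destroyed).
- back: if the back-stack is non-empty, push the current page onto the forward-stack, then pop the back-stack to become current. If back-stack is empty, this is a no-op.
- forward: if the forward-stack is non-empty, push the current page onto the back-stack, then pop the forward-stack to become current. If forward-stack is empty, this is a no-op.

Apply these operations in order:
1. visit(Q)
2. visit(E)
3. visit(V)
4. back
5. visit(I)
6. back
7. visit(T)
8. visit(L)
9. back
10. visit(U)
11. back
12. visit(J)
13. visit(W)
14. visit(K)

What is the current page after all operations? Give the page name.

After 1 (visit(Q)): cur=Q back=1 fwd=0
After 2 (visit(E)): cur=E back=2 fwd=0
After 3 (visit(V)): cur=V back=3 fwd=0
After 4 (back): cur=E back=2 fwd=1
After 5 (visit(I)): cur=I back=3 fwd=0
After 6 (back): cur=E back=2 fwd=1
After 7 (visit(T)): cur=T back=3 fwd=0
After 8 (visit(L)): cur=L back=4 fwd=0
After 9 (back): cur=T back=3 fwd=1
After 10 (visit(U)): cur=U back=4 fwd=0
After 11 (back): cur=T back=3 fwd=1
After 12 (visit(J)): cur=J back=4 fwd=0
After 13 (visit(W)): cur=W back=5 fwd=0
After 14 (visit(K)): cur=K back=6 fwd=0

Answer: K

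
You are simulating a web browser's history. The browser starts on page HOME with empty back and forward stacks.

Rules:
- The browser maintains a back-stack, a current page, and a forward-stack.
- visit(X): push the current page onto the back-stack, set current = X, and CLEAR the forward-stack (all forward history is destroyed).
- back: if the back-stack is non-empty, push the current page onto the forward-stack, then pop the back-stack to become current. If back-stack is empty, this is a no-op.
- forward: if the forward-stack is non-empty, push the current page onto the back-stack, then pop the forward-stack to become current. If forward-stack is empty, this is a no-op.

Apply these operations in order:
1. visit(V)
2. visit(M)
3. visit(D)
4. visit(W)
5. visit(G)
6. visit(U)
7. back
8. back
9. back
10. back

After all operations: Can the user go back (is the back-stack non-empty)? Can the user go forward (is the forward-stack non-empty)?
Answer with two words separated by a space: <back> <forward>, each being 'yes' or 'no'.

After 1 (visit(V)): cur=V back=1 fwd=0
After 2 (visit(M)): cur=M back=2 fwd=0
After 3 (visit(D)): cur=D back=3 fwd=0
After 4 (visit(W)): cur=W back=4 fwd=0
After 5 (visit(G)): cur=G back=5 fwd=0
After 6 (visit(U)): cur=U back=6 fwd=0
After 7 (back): cur=G back=5 fwd=1
After 8 (back): cur=W back=4 fwd=2
After 9 (back): cur=D back=3 fwd=3
After 10 (back): cur=M back=2 fwd=4

Answer: yes yes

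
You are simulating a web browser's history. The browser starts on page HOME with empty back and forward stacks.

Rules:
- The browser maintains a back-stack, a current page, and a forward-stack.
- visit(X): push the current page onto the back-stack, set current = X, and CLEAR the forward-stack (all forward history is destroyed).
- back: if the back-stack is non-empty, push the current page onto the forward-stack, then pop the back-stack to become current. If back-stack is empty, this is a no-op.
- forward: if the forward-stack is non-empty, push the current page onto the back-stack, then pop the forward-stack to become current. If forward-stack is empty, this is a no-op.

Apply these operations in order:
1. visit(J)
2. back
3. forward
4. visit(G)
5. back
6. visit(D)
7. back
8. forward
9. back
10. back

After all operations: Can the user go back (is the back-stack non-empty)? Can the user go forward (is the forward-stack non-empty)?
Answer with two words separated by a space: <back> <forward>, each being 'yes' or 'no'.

After 1 (visit(J)): cur=J back=1 fwd=0
After 2 (back): cur=HOME back=0 fwd=1
After 3 (forward): cur=J back=1 fwd=0
After 4 (visit(G)): cur=G back=2 fwd=0
After 5 (back): cur=J back=1 fwd=1
After 6 (visit(D)): cur=D back=2 fwd=0
After 7 (back): cur=J back=1 fwd=1
After 8 (forward): cur=D back=2 fwd=0
After 9 (back): cur=J back=1 fwd=1
After 10 (back): cur=HOME back=0 fwd=2

Answer: no yes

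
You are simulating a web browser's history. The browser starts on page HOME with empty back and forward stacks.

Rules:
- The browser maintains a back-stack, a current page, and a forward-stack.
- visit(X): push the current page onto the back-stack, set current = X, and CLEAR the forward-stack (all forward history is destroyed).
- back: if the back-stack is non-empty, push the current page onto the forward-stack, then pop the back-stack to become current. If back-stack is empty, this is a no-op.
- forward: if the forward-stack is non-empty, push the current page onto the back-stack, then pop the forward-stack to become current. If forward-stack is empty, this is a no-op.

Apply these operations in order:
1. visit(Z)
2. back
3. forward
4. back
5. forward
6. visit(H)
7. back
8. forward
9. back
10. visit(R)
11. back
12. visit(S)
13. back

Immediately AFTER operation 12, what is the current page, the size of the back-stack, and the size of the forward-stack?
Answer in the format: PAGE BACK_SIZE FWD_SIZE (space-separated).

After 1 (visit(Z)): cur=Z back=1 fwd=0
After 2 (back): cur=HOME back=0 fwd=1
After 3 (forward): cur=Z back=1 fwd=0
After 4 (back): cur=HOME back=0 fwd=1
After 5 (forward): cur=Z back=1 fwd=0
After 6 (visit(H)): cur=H back=2 fwd=0
After 7 (back): cur=Z back=1 fwd=1
After 8 (forward): cur=H back=2 fwd=0
After 9 (back): cur=Z back=1 fwd=1
After 10 (visit(R)): cur=R back=2 fwd=0
After 11 (back): cur=Z back=1 fwd=1
After 12 (visit(S)): cur=S back=2 fwd=0

S 2 0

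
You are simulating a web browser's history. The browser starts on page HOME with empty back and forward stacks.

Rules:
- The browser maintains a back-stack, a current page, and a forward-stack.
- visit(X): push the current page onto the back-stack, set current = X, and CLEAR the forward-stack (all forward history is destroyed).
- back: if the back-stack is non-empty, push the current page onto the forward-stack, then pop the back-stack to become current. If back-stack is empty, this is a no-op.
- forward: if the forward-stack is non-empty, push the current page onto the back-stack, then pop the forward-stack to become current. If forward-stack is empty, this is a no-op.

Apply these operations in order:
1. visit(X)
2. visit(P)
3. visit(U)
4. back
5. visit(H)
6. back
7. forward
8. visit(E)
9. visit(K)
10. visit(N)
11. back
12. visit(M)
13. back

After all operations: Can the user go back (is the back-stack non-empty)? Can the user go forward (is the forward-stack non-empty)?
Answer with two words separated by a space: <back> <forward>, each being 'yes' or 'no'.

After 1 (visit(X)): cur=X back=1 fwd=0
After 2 (visit(P)): cur=P back=2 fwd=0
After 3 (visit(U)): cur=U back=3 fwd=0
After 4 (back): cur=P back=2 fwd=1
After 5 (visit(H)): cur=H back=3 fwd=0
After 6 (back): cur=P back=2 fwd=1
After 7 (forward): cur=H back=3 fwd=0
After 8 (visit(E)): cur=E back=4 fwd=0
After 9 (visit(K)): cur=K back=5 fwd=0
After 10 (visit(N)): cur=N back=6 fwd=0
After 11 (back): cur=K back=5 fwd=1
After 12 (visit(M)): cur=M back=6 fwd=0
After 13 (back): cur=K back=5 fwd=1

Answer: yes yes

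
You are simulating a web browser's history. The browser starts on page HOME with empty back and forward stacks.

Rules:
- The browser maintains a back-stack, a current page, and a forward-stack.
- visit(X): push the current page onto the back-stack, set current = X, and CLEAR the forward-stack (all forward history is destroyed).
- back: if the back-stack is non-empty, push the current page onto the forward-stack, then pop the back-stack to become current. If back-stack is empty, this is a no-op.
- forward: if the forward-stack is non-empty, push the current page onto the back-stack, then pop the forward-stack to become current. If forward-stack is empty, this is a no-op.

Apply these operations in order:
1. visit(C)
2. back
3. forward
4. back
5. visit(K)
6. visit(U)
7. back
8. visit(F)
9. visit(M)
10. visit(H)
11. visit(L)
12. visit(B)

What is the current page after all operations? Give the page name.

Answer: B

Derivation:
After 1 (visit(C)): cur=C back=1 fwd=0
After 2 (back): cur=HOME back=0 fwd=1
After 3 (forward): cur=C back=1 fwd=0
After 4 (back): cur=HOME back=0 fwd=1
After 5 (visit(K)): cur=K back=1 fwd=0
After 6 (visit(U)): cur=U back=2 fwd=0
After 7 (back): cur=K back=1 fwd=1
After 8 (visit(F)): cur=F back=2 fwd=0
After 9 (visit(M)): cur=M back=3 fwd=0
After 10 (visit(H)): cur=H back=4 fwd=0
After 11 (visit(L)): cur=L back=5 fwd=0
After 12 (visit(B)): cur=B back=6 fwd=0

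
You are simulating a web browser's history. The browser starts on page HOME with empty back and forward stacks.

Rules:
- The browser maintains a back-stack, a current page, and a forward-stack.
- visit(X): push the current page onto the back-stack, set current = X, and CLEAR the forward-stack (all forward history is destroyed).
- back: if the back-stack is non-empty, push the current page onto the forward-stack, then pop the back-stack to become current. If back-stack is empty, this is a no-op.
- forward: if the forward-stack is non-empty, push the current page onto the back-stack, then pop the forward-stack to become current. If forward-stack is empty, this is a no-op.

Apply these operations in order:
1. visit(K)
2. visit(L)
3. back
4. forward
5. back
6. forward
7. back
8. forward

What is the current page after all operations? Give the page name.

After 1 (visit(K)): cur=K back=1 fwd=0
After 2 (visit(L)): cur=L back=2 fwd=0
After 3 (back): cur=K back=1 fwd=1
After 4 (forward): cur=L back=2 fwd=0
After 5 (back): cur=K back=1 fwd=1
After 6 (forward): cur=L back=2 fwd=0
After 7 (back): cur=K back=1 fwd=1
After 8 (forward): cur=L back=2 fwd=0

Answer: L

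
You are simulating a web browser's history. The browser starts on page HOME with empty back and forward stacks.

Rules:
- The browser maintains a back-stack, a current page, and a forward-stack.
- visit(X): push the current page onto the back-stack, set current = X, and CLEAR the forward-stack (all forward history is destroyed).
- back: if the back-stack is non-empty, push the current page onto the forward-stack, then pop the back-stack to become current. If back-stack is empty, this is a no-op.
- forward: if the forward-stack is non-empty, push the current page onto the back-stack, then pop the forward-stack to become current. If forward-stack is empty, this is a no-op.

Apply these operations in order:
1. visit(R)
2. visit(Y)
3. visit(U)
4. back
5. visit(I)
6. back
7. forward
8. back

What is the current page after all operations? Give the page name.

After 1 (visit(R)): cur=R back=1 fwd=0
After 2 (visit(Y)): cur=Y back=2 fwd=0
After 3 (visit(U)): cur=U back=3 fwd=0
After 4 (back): cur=Y back=2 fwd=1
After 5 (visit(I)): cur=I back=3 fwd=0
After 6 (back): cur=Y back=2 fwd=1
After 7 (forward): cur=I back=3 fwd=0
After 8 (back): cur=Y back=2 fwd=1

Answer: Y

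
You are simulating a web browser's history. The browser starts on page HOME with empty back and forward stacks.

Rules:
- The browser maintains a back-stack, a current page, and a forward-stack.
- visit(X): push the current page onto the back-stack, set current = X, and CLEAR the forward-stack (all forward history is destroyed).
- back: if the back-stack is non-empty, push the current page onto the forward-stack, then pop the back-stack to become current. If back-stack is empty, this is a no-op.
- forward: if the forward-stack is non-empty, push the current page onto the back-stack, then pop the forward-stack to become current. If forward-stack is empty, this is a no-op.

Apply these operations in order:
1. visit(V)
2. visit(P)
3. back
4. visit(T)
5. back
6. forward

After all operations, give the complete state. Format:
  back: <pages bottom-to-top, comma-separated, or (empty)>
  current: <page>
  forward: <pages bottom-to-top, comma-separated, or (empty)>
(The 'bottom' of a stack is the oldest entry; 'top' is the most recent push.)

After 1 (visit(V)): cur=V back=1 fwd=0
After 2 (visit(P)): cur=P back=2 fwd=0
After 3 (back): cur=V back=1 fwd=1
After 4 (visit(T)): cur=T back=2 fwd=0
After 5 (back): cur=V back=1 fwd=1
After 6 (forward): cur=T back=2 fwd=0

Answer: back: HOME,V
current: T
forward: (empty)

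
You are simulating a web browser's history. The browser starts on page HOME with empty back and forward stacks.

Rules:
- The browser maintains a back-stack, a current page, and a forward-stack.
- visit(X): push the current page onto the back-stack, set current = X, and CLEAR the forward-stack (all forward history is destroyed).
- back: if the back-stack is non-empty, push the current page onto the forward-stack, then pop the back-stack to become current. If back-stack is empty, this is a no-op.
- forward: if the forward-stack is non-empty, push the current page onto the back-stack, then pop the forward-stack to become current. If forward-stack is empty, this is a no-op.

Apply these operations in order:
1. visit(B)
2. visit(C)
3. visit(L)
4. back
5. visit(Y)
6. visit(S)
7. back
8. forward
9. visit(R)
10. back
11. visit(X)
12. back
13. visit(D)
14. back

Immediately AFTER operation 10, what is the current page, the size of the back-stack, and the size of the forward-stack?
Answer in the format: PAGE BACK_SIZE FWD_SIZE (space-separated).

After 1 (visit(B)): cur=B back=1 fwd=0
After 2 (visit(C)): cur=C back=2 fwd=0
After 3 (visit(L)): cur=L back=3 fwd=0
After 4 (back): cur=C back=2 fwd=1
After 5 (visit(Y)): cur=Y back=3 fwd=0
After 6 (visit(S)): cur=S back=4 fwd=0
After 7 (back): cur=Y back=3 fwd=1
After 8 (forward): cur=S back=4 fwd=0
After 9 (visit(R)): cur=R back=5 fwd=0
After 10 (back): cur=S back=4 fwd=1

S 4 1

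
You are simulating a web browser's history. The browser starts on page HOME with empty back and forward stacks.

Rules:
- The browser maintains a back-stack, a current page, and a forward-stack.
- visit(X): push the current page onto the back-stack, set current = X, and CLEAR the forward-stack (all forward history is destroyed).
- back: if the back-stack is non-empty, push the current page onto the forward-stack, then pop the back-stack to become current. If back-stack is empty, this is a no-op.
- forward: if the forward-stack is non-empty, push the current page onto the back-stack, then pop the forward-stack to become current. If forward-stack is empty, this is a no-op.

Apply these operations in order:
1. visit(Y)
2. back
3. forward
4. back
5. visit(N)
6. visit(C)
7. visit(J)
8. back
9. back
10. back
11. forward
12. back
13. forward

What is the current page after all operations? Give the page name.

Answer: N

Derivation:
After 1 (visit(Y)): cur=Y back=1 fwd=0
After 2 (back): cur=HOME back=0 fwd=1
After 3 (forward): cur=Y back=1 fwd=0
After 4 (back): cur=HOME back=0 fwd=1
After 5 (visit(N)): cur=N back=1 fwd=0
After 6 (visit(C)): cur=C back=2 fwd=0
After 7 (visit(J)): cur=J back=3 fwd=0
After 8 (back): cur=C back=2 fwd=1
After 9 (back): cur=N back=1 fwd=2
After 10 (back): cur=HOME back=0 fwd=3
After 11 (forward): cur=N back=1 fwd=2
After 12 (back): cur=HOME back=0 fwd=3
After 13 (forward): cur=N back=1 fwd=2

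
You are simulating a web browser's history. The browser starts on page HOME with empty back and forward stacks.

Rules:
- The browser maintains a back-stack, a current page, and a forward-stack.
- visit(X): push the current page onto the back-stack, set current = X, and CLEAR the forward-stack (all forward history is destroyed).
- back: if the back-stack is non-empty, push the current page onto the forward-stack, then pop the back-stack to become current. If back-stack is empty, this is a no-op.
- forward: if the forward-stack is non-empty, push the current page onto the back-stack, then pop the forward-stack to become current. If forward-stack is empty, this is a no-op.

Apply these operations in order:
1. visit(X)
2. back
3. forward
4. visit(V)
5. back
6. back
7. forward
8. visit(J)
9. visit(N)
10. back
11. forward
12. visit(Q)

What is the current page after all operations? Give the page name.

Answer: Q

Derivation:
After 1 (visit(X)): cur=X back=1 fwd=0
After 2 (back): cur=HOME back=0 fwd=1
After 3 (forward): cur=X back=1 fwd=0
After 4 (visit(V)): cur=V back=2 fwd=0
After 5 (back): cur=X back=1 fwd=1
After 6 (back): cur=HOME back=0 fwd=2
After 7 (forward): cur=X back=1 fwd=1
After 8 (visit(J)): cur=J back=2 fwd=0
After 9 (visit(N)): cur=N back=3 fwd=0
After 10 (back): cur=J back=2 fwd=1
After 11 (forward): cur=N back=3 fwd=0
After 12 (visit(Q)): cur=Q back=4 fwd=0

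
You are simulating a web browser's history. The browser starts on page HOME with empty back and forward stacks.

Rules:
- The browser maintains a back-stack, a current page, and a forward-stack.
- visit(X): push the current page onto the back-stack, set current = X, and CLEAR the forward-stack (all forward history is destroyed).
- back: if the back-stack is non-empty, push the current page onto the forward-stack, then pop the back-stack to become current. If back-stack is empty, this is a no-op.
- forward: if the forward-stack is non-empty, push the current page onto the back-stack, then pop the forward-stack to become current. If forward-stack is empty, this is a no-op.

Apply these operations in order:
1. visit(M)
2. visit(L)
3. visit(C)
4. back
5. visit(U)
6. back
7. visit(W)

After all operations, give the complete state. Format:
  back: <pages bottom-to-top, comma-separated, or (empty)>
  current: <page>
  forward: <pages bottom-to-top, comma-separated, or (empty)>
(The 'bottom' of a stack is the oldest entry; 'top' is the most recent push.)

After 1 (visit(M)): cur=M back=1 fwd=0
After 2 (visit(L)): cur=L back=2 fwd=0
After 3 (visit(C)): cur=C back=3 fwd=0
After 4 (back): cur=L back=2 fwd=1
After 5 (visit(U)): cur=U back=3 fwd=0
After 6 (back): cur=L back=2 fwd=1
After 7 (visit(W)): cur=W back=3 fwd=0

Answer: back: HOME,M,L
current: W
forward: (empty)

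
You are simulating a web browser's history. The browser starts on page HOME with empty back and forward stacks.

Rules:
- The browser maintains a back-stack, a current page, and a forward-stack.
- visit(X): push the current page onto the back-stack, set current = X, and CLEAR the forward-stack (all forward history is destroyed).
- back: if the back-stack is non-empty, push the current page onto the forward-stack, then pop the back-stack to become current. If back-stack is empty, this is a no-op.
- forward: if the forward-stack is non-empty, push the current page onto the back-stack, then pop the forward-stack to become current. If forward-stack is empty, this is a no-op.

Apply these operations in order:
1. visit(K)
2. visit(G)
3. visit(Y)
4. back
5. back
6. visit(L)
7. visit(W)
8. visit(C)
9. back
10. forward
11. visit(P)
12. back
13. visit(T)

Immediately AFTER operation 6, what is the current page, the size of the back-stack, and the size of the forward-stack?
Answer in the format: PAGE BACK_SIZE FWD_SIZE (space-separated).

After 1 (visit(K)): cur=K back=1 fwd=0
After 2 (visit(G)): cur=G back=2 fwd=0
After 3 (visit(Y)): cur=Y back=3 fwd=0
After 4 (back): cur=G back=2 fwd=1
After 5 (back): cur=K back=1 fwd=2
After 6 (visit(L)): cur=L back=2 fwd=0

L 2 0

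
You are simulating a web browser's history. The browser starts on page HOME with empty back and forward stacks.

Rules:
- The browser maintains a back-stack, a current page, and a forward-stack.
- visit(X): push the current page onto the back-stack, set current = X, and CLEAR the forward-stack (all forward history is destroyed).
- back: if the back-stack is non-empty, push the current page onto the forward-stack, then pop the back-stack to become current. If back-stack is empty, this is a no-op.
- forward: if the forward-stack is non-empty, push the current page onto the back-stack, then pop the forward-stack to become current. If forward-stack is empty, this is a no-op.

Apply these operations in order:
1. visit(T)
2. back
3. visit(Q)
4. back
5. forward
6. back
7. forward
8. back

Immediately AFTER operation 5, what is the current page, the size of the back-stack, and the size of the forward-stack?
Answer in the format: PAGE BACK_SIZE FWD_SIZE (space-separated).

After 1 (visit(T)): cur=T back=1 fwd=0
After 2 (back): cur=HOME back=0 fwd=1
After 3 (visit(Q)): cur=Q back=1 fwd=0
After 4 (back): cur=HOME back=0 fwd=1
After 5 (forward): cur=Q back=1 fwd=0

Q 1 0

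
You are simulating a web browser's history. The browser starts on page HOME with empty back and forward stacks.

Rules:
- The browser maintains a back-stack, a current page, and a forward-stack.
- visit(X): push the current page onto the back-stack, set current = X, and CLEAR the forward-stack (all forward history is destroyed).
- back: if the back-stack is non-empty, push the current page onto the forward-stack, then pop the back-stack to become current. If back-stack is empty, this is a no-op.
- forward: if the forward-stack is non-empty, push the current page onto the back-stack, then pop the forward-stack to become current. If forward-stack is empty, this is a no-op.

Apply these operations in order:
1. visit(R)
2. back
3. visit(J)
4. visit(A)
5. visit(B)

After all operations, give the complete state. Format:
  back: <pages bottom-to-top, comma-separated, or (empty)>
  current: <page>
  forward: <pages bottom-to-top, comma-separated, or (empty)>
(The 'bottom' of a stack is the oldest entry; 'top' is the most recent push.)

After 1 (visit(R)): cur=R back=1 fwd=0
After 2 (back): cur=HOME back=0 fwd=1
After 3 (visit(J)): cur=J back=1 fwd=0
After 4 (visit(A)): cur=A back=2 fwd=0
After 5 (visit(B)): cur=B back=3 fwd=0

Answer: back: HOME,J,A
current: B
forward: (empty)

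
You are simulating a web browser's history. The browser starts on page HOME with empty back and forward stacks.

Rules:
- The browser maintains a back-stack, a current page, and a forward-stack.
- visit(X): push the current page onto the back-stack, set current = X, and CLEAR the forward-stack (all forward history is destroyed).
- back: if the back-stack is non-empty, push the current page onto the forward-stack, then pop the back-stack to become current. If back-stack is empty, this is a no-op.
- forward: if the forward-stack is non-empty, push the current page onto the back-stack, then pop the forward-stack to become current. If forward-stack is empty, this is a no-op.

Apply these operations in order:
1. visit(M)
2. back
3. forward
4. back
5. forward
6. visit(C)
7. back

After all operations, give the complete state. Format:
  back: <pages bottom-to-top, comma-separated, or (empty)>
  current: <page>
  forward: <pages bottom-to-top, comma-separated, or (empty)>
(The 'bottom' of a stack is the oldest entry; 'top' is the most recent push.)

Answer: back: HOME
current: M
forward: C

Derivation:
After 1 (visit(M)): cur=M back=1 fwd=0
After 2 (back): cur=HOME back=0 fwd=1
After 3 (forward): cur=M back=1 fwd=0
After 4 (back): cur=HOME back=0 fwd=1
After 5 (forward): cur=M back=1 fwd=0
After 6 (visit(C)): cur=C back=2 fwd=0
After 7 (back): cur=M back=1 fwd=1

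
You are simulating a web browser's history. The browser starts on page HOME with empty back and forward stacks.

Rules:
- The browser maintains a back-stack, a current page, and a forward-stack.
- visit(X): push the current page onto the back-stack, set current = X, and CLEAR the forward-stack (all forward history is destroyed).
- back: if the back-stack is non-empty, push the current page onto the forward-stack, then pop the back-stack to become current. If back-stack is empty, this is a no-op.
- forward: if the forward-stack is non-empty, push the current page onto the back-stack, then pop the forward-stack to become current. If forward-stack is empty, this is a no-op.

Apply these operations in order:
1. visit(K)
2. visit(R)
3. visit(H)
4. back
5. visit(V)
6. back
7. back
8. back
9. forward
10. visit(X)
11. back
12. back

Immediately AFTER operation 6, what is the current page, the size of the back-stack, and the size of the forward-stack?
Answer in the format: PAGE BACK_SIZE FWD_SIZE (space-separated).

After 1 (visit(K)): cur=K back=1 fwd=0
After 2 (visit(R)): cur=R back=2 fwd=0
After 3 (visit(H)): cur=H back=3 fwd=0
After 4 (back): cur=R back=2 fwd=1
After 5 (visit(V)): cur=V back=3 fwd=0
After 6 (back): cur=R back=2 fwd=1

R 2 1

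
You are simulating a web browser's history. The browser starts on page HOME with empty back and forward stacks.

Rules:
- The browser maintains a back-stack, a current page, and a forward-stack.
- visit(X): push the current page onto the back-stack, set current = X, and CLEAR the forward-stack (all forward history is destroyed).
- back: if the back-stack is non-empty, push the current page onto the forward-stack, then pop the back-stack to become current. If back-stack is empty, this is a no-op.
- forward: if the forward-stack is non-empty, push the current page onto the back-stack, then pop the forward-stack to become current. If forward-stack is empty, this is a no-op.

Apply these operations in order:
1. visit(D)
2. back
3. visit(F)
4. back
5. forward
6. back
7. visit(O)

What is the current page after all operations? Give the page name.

Answer: O

Derivation:
After 1 (visit(D)): cur=D back=1 fwd=0
After 2 (back): cur=HOME back=0 fwd=1
After 3 (visit(F)): cur=F back=1 fwd=0
After 4 (back): cur=HOME back=0 fwd=1
After 5 (forward): cur=F back=1 fwd=0
After 6 (back): cur=HOME back=0 fwd=1
After 7 (visit(O)): cur=O back=1 fwd=0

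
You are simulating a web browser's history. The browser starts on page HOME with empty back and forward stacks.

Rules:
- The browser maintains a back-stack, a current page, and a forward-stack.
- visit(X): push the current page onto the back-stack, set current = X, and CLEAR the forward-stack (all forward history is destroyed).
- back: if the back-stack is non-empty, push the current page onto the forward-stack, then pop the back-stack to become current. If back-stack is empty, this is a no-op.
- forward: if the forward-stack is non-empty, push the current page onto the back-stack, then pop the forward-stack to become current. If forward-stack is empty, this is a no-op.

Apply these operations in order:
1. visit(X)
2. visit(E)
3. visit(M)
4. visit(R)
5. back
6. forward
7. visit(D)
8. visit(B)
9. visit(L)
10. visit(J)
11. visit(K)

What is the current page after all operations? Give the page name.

After 1 (visit(X)): cur=X back=1 fwd=0
After 2 (visit(E)): cur=E back=2 fwd=0
After 3 (visit(M)): cur=M back=3 fwd=0
After 4 (visit(R)): cur=R back=4 fwd=0
After 5 (back): cur=M back=3 fwd=1
After 6 (forward): cur=R back=4 fwd=0
After 7 (visit(D)): cur=D back=5 fwd=0
After 8 (visit(B)): cur=B back=6 fwd=0
After 9 (visit(L)): cur=L back=7 fwd=0
After 10 (visit(J)): cur=J back=8 fwd=0
After 11 (visit(K)): cur=K back=9 fwd=0

Answer: K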